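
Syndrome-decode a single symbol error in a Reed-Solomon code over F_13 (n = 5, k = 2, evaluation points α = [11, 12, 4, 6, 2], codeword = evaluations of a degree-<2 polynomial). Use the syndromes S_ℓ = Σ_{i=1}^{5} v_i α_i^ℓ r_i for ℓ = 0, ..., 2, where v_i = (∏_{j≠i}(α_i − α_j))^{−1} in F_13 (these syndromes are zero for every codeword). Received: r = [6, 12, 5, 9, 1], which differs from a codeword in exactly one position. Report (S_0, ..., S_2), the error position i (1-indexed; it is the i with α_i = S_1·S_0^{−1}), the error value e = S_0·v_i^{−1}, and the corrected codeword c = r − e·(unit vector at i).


S = (9, 4, 9), error at position 2, error magnitude e = 4, c = [6, 8, 5, 9, 1].

Step 1: column multipliers v_i = (∏_{j≠i}(α_i − α_j))^{−1} mod 13.
  i = 1 (α = 11): (11−12)(11−4)(11−6)(11−2) = (−1)·7·5·9 = −315 ≡ 10, so v_1 = 10^{−1} = 4 (mod 13).
  i = 2 (α = 12): (12−11)(12−4)(12−6)(12−2) = 1·8·6·10 = 480 ≡ 12, so v_2 = 12^{−1} = 12 (mod 13).
  i = 3 (α = 4): (4−11)(4−12)(4−6)(4−2) = (−7)·(−8)·(−2)·2 = −224 ≡ 10, so v_3 = 10^{−1} = 4 (mod 13).
  i = 4 (α = 6): (6−11)(6−12)(6−4)(6−2) = (−5)·(−6)·2·4 = 240 ≡ 6, so v_4 = 6^{−1} = 11 (mod 13).
  i = 5 (α = 2): (2−11)(2−12)(2−4)(2−6) = (−9)·(−10)·(−2)·(−4) = 720 ≡ 5, so v_5 = 5^{−1} = 8 (mod 13).
  v = [4, 12, 4, 11, 8].
Step 2: syndromes of r = [6, 12, 5, 9, 1] (all sums mod 13).
  S_0 = Σ v_i r_i = 4·6 + 12·12 + 4·5 + 11·9 + 8·1 = 295 ≡ 9.
  S_1 = Σ v_i α_i r_i = 4·11·6 + 12·12·12 + 4·4·5 + 11·6·9 + 8·2·1 = 2682 ≡ 4.
  α_i^2 mod 13 = [4, 1, 3, 10, 4].
  S_2 = Σ v_i α_i^2 r_i = 4·4·6 + 12·1·12 + 4·3·5 + 11·10·9 + 8·4·1 = 1322 ≡ 9.
  S = (9, 4, 9) ≠ 0, so r is not a codeword (an error is present).
Step 3: locate the error. For a single error e at position i, S_ℓ = v_i·e·α_i^ℓ, so α_err = S_1/S_0.
  S_0^{−1} = 9^{−1} = 3 (mod 13), so α_err = 4·3 = 12 ≡ 12 = α_2. Error position i = 2.
  Consistency check: S_2/S_1 = 9·10 = 90 ≡ 12 = α_err ✓ (single-error assumption holds).
Step 4: error magnitude e = S_0/v_2 = S_0·∏_{j≠2}(α_2 − α_j) = 9·12 = 108 ≡ 4 (mod 13).
Step 5: correct position 2: c_2 = r_2 − e = 12 − 4 ≡ 8 (mod 13). Hence c = [6, 8, 5, 9, 1].
  Check: interpolating c through the α_i gives m(x) = 10 + 2·x (degree < 2) with m(α_i) = c_i for every i, so c is indeed a codeword.


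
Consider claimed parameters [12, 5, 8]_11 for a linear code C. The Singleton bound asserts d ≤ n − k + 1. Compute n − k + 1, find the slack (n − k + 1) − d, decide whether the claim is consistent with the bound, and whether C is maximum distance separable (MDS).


Singleton RHS = n − k + 1 = 8, slack = 0, bound satisfied, MDS.

Singleton bound: d ≤ n − k + 1.
Here n = 12, k = 5, so n − k + 1 = 8.
Given d = 8, check d ≤ 8: YES.
Slack = (n − k + 1) − d = 0.
The code is MDS (slack = 0).
Description: the claimed parameters are [12, 5, 8]_11; such a code would be MDS (meets Singleton bound).


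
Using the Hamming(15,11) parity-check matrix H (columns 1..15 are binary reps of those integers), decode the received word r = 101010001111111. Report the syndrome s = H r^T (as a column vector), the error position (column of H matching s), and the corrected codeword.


s = (1, 1, 1, 1)^T, error position = 15, corrected codeword c = 101010001111110

Compute s = H r^T mod 2 one row at a time:
  s_1 = 0 + 1 + 1 + 1 + 1 + 1 + 1 + 1 = 7 ≡ 1 (mod 2).
  s_2 = 0 + 1 + 0 + 0 + 1 + 1 + 1 + 1 = 5 ≡ 1 (mod 2).
  s_3 = 0 + 1 + 0 + 0 + 1 + 1 + 1 + 1 = 5 ≡ 1 (mod 2).
  s_4 = 1 + 1 + 1 + 0 + 1 + 1 + 1 + 1 = 7 ≡ 1 (mod 2).
s = (1, 1, 1, 1)^T — this equals column 15 of H (binary 1111), so error is at position 15.
Correct: flip bit 15 of r = 101010001111111 to get c = 101010001111110.


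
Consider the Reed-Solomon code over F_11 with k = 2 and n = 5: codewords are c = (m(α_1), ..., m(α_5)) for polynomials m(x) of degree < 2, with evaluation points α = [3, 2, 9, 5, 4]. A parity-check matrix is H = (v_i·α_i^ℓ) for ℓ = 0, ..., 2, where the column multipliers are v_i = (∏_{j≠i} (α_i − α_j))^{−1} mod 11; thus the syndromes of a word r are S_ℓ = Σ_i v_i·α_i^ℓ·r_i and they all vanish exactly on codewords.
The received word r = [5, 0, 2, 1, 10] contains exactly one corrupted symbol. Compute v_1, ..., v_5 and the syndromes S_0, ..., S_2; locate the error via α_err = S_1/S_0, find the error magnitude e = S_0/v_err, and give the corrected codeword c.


S = (7, 2, 10), error at position 4, error magnitude e = 8, c = [5, 0, 2, 4, 10].

Step 1: column multipliers v_i = (∏_{j≠i}(α_i − α_j))^{−1} mod 11.
  i = 1 (α = 3): (3−2)(3−9)(3−5)(3−4) = 1·(−6)·(−2)·(−1) = −12 ≡ 10, so v_1 = 10^{−1} = 10 (mod 11).
  i = 2 (α = 2): (2−3)(2−9)(2−5)(2−4) = (−1)·(−7)·(−3)·(−2) = 42 ≡ 9, so v_2 = 9^{−1} = 5 (mod 11).
  i = 3 (α = 9): (9−3)(9−2)(9−5)(9−4) = 6·7·4·5 = 840 ≡ 4, so v_3 = 4^{−1} = 3 (mod 11).
  i = 4 (α = 5): (5−3)(5−2)(5−9)(5−4) = 2·3·(−4)·1 = −24 ≡ 9, so v_4 = 9^{−1} = 5 (mod 11).
  i = 5 (α = 4): (4−3)(4−2)(4−9)(4−5) = 1·2·(−5)·(−1) = 10 ≡ 10, so v_5 = 10^{−1} = 10 (mod 11).
  v = [10, 5, 3, 5, 10].
Step 2: syndromes of r = [5, 0, 2, 1, 10] (all sums mod 11).
  S_0 = Σ v_i r_i = 10·5 + 5·0 + 3·2 + 5·1 + 10·10 = 161 ≡ 7.
  S_1 = Σ v_i α_i r_i = 10·3·5 + 5·2·0 + 3·9·2 + 5·5·1 + 10·4·10 = 629 ≡ 2.
  α_i^2 mod 11 = [9, 4, 4, 3, 5].
  S_2 = Σ v_i α_i^2 r_i = 10·9·5 + 5·4·0 + 3·4·2 + 5·3·1 + 10·5·10 = 989 ≡ 10.
  S = (7, 2, 10) ≠ 0, so r is not a codeword (an error is present).
Step 3: locate the error. For a single error e at position i, S_ℓ = v_i·e·α_i^ℓ, so α_err = S_1/S_0.
  S_0^{−1} = 7^{−1} = 8 (mod 11), so α_err = 2·8 = 16 ≡ 5 = α_4. Error position i = 4.
  Consistency check: S_2/S_1 = 10·6 = 60 ≡ 5 = α_err ✓ (single-error assumption holds).
Step 4: error magnitude e = S_0/v_4 = S_0·∏_{j≠4}(α_4 − α_j) = 7·9 = 63 ≡ 8 (mod 11).
Step 5: correct position 4: c_4 = r_4 − e = 1 − 8 ≡ 4 (mod 11). Hence c = [5, 0, 2, 4, 10].
  Check: interpolating c through the α_i gives m(x) = 1 + 5·x (degree < 2) with m(α_i) = c_i for every i, so c is indeed a codeword.


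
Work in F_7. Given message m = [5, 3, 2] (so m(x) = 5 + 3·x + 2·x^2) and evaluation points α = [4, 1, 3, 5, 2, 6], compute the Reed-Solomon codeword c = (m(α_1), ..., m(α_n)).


c = [0, 3, 4, 0, 5, 4]

Message polynomial: m(x) = 5 + 3·x + 2·x^2 (mod 7).
For each evaluation point α_i, compute m(α_i) mod 7:
  α_1 = 4: Horner steps 2 → 4 → 0, so m(4) = 0.
  α_2 = 1: Horner steps 2 → 5 → 3, so m(1) = 3.
  α_3 = 3: Horner steps 2 → 2 → 4, so m(3) = 4.
  α_4 = 5: Horner steps 2 → 6 → 0, so m(5) = 0.
  α_5 = 2: Horner steps 2 → 0 → 5, so m(2) = 5.
  α_6 = 6: Horner steps 2 → 1 → 4, so m(6) = 4.
Codeword c = [0, 3, 4, 0, 5, 4] ∈ F_7^6.


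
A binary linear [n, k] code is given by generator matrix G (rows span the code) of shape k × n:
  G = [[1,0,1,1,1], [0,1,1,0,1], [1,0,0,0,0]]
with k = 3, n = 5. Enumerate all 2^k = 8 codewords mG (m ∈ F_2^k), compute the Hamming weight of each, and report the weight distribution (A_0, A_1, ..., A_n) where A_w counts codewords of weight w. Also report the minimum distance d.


Weight distribution: A_0 = 1, A_1 = 1, A_2 = 1, A_3 = 3, A_4 = 2. Minimum distance d = 1.

Enumerate all 2^3 = 8 messages m ∈ F_2^3.
For each, compute codeword c = mG in F_2^5, then tally its weight.
  m = 000 → c = 00000, weight = 0.
  m = 100 → c = 10111, weight = 4.
  m = 010 → c = 01101, weight = 3.
  m = 110 → c = 11010, weight = 3.
  m = 001 → c = 10000, weight = 1.
  m = 101 → c = 00111, weight = 3.
  m = 011 → c = 11101, weight = 4.
  m = 111 → c = 01010, weight = 2.
Tally weights:
  weight 0: 1 codewords.
  weight 1: 1 codewords.
  weight 2: 1 codewords.
  weight 3: 3 codewords.
  weight 4: 2 codewords.
Minimum distance d = smallest w > 0 with A_w > 0 = 1.
Sanity: Σ A_w = 8 = 2^3 = 8 ✓.


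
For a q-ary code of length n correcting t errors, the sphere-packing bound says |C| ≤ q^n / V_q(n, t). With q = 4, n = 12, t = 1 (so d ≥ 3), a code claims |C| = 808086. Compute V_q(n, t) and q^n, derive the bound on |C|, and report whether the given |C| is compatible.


V_q(n, t) = 37, q^n = 16777216, Hamming bound = 453438, |C| = 808086 > bound (violated).

Step 1: Compute V_q(n, t) = Σ_{j=0}^1 C(n, j) (q−1)^j.
  j = 0: C(12,0)·(3)^0 = 1·1 = 1.
  j = 1: C(12,1)·(3)^1 = 12·3 = 36.
  V_q(n, t) = 1 + 36 = 37.
Step 2: q^n = 4^12 = 16777216.
Step 3: Hamming bound ⌊q^n / V_q(n,t)⌋ = ⌊16777216/37⌋ = 453438.
Step 4: Compare |C| = 808086 to 453438: violated.
The claimed |C| lies above the Hamming bound, so no 4-ary code of length 12 with d ≥ 3 can have 808086 codewords.


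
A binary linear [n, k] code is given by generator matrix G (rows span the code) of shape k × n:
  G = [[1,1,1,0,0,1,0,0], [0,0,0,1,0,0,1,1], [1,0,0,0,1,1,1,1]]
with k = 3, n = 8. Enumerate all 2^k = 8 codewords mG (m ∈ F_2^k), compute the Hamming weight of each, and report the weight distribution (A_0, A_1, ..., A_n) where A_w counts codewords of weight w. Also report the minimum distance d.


Weight distribution: A_0 = 1, A_3 = 1, A_4 = 3, A_5 = 2, A_7 = 1. Minimum distance d = 3.

Enumerate all 2^3 = 8 messages m ∈ F_2^3.
For each, compute codeword c = mG in F_2^8, then tally its weight.
  m = 000 → c = 00000000, weight = 0.
  m = 100 → c = 11100100, weight = 4.
  m = 010 → c = 00010011, weight = 3.
  m = 110 → c = 11110111, weight = 7.
  m = 001 → c = 10001111, weight = 5.
  m = 101 → c = 01101011, weight = 5.
  m = 011 → c = 10011100, weight = 4.
  m = 111 → c = 01111000, weight = 4.
Tally weights:
  weight 0: 1 codewords.
  weight 3: 1 codewords.
  weight 4: 3 codewords.
  weight 5: 2 codewords.
  weight 7: 1 codewords.
Minimum distance d = smallest w > 0 with A_w > 0 = 3.
Sanity: Σ A_w = 8 = 2^3 = 8 ✓.


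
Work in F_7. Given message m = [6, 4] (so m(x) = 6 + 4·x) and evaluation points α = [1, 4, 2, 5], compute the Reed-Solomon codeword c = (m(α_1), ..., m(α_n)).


c = [3, 1, 0, 5]

Message polynomial: m(x) = 6 + 4·x (mod 7).
For each evaluation point α_i, compute m(α_i) mod 7:
  α_1 = 1: Horner steps 4 → 3, so m(1) = 3.
  α_2 = 4: Horner steps 4 → 1, so m(4) = 1.
  α_3 = 2: Horner steps 4 → 0, so m(2) = 0.
  α_4 = 5: Horner steps 4 → 5, so m(5) = 5.
Codeword c = [3, 1, 0, 5] ∈ F_7^4.


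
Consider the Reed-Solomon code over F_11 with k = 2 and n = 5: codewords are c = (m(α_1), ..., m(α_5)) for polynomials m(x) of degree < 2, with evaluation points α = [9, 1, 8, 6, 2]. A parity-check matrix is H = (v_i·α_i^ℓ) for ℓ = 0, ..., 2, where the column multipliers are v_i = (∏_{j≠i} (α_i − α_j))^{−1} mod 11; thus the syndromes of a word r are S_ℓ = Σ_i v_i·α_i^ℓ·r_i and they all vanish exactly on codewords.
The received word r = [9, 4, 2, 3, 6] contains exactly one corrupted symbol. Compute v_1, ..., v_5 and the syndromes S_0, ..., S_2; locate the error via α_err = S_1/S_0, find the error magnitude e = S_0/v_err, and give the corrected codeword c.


S = (7, 1, 8), error at position 3, error magnitude e = 6, c = [9, 4, 7, 3, 6].

Step 1: column multipliers v_i = (∏_{j≠i}(α_i − α_j))^{−1} mod 11.
  i = 1 (α = 9): (9−1)(9−8)(9−6)(9−2) = 8·1·3·7 = 168 ≡ 3, so v_1 = 3^{−1} = 4 (mod 11).
  i = 2 (α = 1): (1−9)(1−8)(1−6)(1−2) = (−8)·(−7)·(−5)·(−1) = 280 ≡ 5, so v_2 = 5^{−1} = 9 (mod 11).
  i = 3 (α = 8): (8−9)(8−1)(8−6)(8−2) = (−1)·7·2·6 = −84 ≡ 4, so v_3 = 4^{−1} = 3 (mod 11).
  i = 4 (α = 6): (6−9)(6−1)(6−8)(6−2) = (−3)·5·(−2)·4 = 120 ≡ 10, so v_4 = 10^{−1} = 10 (mod 11).
  i = 5 (α = 2): (2−9)(2−1)(2−8)(2−6) = (−7)·1·(−6)·(−4) = −168 ≡ 8, so v_5 = 8^{−1} = 7 (mod 11).
  v = [4, 9, 3, 10, 7].
Step 2: syndromes of r = [9, 4, 2, 3, 6] (all sums mod 11).
  S_0 = Σ v_i r_i = 4·9 + 9·4 + 3·2 + 10·3 + 7·6 = 150 ≡ 7.
  S_1 = Σ v_i α_i r_i = 4·9·9 + 9·1·4 + 3·8·2 + 10·6·3 + 7·2·6 = 672 ≡ 1.
  α_i^2 mod 11 = [4, 1, 9, 3, 4].
  S_2 = Σ v_i α_i^2 r_i = 4·4·9 + 9·1·4 + 3·9·2 + 10·3·3 + 7·4·6 = 492 ≡ 8.
  S = (7, 1, 8) ≠ 0, so r is not a codeword (an error is present).
Step 3: locate the error. For a single error e at position i, S_ℓ = v_i·e·α_i^ℓ, so α_err = S_1/S_0.
  S_0^{−1} = 7^{−1} = 8 (mod 11), so α_err = 1·8 = 8 ≡ 8 = α_3. Error position i = 3.
  Consistency check: S_2/S_1 = 8·1 = 8 ≡ 8 = α_err ✓ (single-error assumption holds).
Step 4: error magnitude e = S_0/v_3 = S_0·∏_{j≠3}(α_3 − α_j) = 7·4 = 28 ≡ 6 (mod 11).
Step 5: correct position 3: c_3 = r_3 − e = 2 − 6 ≡ 7 (mod 11). Hence c = [9, 4, 7, 3, 6].
  Check: interpolating c through the α_i gives m(x) = 2 + 2·x (degree < 2) with m(α_i) = c_i for every i, so c is indeed a codeword.


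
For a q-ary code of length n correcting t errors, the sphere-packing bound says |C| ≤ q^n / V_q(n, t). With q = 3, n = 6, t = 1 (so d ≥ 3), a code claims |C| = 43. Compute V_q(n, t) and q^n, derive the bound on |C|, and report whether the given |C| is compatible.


V_q(n, t) = 13, q^n = 729, Hamming bound = 56, |C| = 43 ≤ bound (satisfied).

Step 1: Compute V_q(n, t) = Σ_{j=0}^1 C(n, j) (q−1)^j.
  j = 0: C(6,0)·(2)^0 = 1·1 = 1.
  j = 1: C(6,1)·(2)^1 = 6·2 = 12.
  V_q(n, t) = 1 + 12 = 13.
Step 2: q^n = 3^6 = 729.
Step 3: Hamming bound ⌊q^n / V_q(n,t)⌋ = ⌊729/13⌋ = 56.
Step 4: Compare |C| = 43 to 56: satisfied.
The claimed |C| lies below the Hamming bound.


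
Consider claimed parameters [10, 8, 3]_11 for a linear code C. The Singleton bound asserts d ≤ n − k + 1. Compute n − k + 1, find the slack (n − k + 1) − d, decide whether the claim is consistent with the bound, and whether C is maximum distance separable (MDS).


Singleton RHS = n − k + 1 = 3, slack = 0, bound satisfied, MDS.

Singleton bound: d ≤ n − k + 1.
Here n = 10, k = 8, so n − k + 1 = 3.
Given d = 3, check d ≤ 3: YES.
Slack = (n − k + 1) − d = 0.
The code is MDS (slack = 0).
Description: the claimed parameters are [10, 8, 3]_11; such a code would be MDS (meets Singleton bound).


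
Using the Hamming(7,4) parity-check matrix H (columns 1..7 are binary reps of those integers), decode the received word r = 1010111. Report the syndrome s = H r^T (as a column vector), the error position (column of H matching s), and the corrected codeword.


s = (1, 1, 0)^T, error position = 6, corrected codeword c = 1010101

Compute s = H r^T mod 2 one row at a time:
  s_1 = 0 + 1 + 1 + 1 = 3 ≡ 1 (mod 2).
  s_2 = 0 + 1 + 1 + 1 = 3 ≡ 1 (mod 2).
  s_3 = 1 + 1 + 1 + 1 = 4 ≡ 0 (mod 2).
s = (1, 1, 0)^T — this equals column 6 of H (binary 110), so error is at position 6.
Correct: flip bit 6 of r = 1010111 to get c = 1010101.


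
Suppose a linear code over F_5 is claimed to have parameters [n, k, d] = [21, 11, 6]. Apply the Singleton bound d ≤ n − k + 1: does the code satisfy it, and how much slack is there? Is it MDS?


Singleton RHS = n − k + 1 = 11, slack = 5, bound satisfied, not MDS.

Singleton bound: d ≤ n − k + 1.
Here n = 21, k = 11, so n − k + 1 = 11.
Given d = 6, check d ≤ 11: YES.
Slack = (n − k + 1) − d = 5.
The code is NOT MDS (slack = 5 > 0).
Description: the claimed parameters are [21, 11, 6]_5; such a code would be non-MDS.


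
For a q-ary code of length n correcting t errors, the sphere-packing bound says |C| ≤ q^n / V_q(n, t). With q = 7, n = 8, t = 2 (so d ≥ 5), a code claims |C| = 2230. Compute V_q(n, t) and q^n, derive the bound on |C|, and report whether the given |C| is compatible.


V_q(n, t) = 1057, q^n = 5764801, Hamming bound = 5453, |C| = 2230 ≤ bound (satisfied).

Step 1: Compute V_q(n, t) = Σ_{j=0}^2 C(n, j) (q−1)^j.
  j = 0: C(8,0)·(6)^0 = 1·1 = 1.
  j = 1: C(8,1)·(6)^1 = 8·6 = 48.
  j = 2: C(8,2)·(6)^2 = 28·36 = 1008.
  V_q(n, t) = 1 + 48 + 1008 = 1057.
Step 2: q^n = 7^8 = 5764801.
Step 3: Hamming bound ⌊q^n / V_q(n,t)⌋ = ⌊5764801/1057⌋ = 5453.
Step 4: Compare |C| = 2230 to 5453: satisfied.
The claimed |C| lies below the Hamming bound.


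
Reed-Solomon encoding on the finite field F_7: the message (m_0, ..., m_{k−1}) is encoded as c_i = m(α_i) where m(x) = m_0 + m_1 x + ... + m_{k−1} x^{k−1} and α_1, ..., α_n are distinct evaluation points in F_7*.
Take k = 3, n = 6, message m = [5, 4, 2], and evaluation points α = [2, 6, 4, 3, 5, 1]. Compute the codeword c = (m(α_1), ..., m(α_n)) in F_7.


c = [0, 3, 4, 0, 5, 4]

Message polynomial: m(x) = 5 + 4·x + 2·x^2 (mod 7).
For each evaluation point α_i, compute m(α_i) mod 7:
  α_1 = 2: Horner steps 2 → 1 → 0, so m(2) = 0.
  α_2 = 6: Horner steps 2 → 2 → 3, so m(6) = 3.
  α_3 = 4: Horner steps 2 → 5 → 4, so m(4) = 4.
  α_4 = 3: Horner steps 2 → 3 → 0, so m(3) = 0.
  α_5 = 5: Horner steps 2 → 0 → 5, so m(5) = 5.
  α_6 = 1: Horner steps 2 → 6 → 4, so m(1) = 4.
Codeword c = [0, 3, 4, 0, 5, 4] ∈ F_7^6.


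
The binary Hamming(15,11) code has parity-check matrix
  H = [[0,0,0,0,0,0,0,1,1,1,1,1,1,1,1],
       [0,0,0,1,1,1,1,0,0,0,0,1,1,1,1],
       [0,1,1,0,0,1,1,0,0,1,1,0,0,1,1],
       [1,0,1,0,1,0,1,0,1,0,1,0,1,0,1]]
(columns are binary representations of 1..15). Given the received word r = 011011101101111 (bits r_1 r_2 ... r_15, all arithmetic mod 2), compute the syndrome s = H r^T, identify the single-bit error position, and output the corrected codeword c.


s = (0, 1, 1, 0)^T, error position = 6, corrected codeword c = 011010101101111

Compute s = H r^T mod 2 one row at a time:
  s_1 = 0 + 1 + 1 + 0 + 1 + 1 + 1 + 1 = 6 ≡ 0 (mod 2).
  s_2 = 0 + 1 + 1 + 1 + 1 + 1 + 1 + 1 = 7 ≡ 1 (mod 2).
  s_3 = 1 + 1 + 1 + 1 + 1 + 0 + 1 + 1 = 7 ≡ 1 (mod 2).
  s_4 = 0 + 1 + 1 + 1 + 1 + 0 + 1 + 1 = 6 ≡ 0 (mod 2).
s = (0, 1, 1, 0)^T — this equals column 6 of H (binary 0110), so error is at position 6.
Correct: flip bit 6 of r = 011011101101111 to get c = 011010101101111.


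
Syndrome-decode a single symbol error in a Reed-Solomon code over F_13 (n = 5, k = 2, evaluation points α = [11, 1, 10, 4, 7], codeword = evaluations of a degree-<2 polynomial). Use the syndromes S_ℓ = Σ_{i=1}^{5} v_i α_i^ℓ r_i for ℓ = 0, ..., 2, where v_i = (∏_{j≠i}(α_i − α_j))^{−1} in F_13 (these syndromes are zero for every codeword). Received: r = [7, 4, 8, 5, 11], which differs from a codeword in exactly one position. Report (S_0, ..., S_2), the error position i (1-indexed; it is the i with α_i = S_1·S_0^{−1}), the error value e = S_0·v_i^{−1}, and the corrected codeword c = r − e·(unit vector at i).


S = (9, 10, 1), error at position 4, error magnitude e = 4, c = [7, 4, 8, 1, 11].

Step 1: column multipliers v_i = (∏_{j≠i}(α_i − α_j))^{−1} mod 13.
  i = 1 (α = 11): (11−1)(11−10)(11−4)(11−7) = 10·1·7·4 = 280 ≡ 7, so v_1 = 7^{−1} = 2 (mod 13).
  i = 2 (α = 1): (1−11)(1−10)(1−4)(1−7) = (−10)·(−9)·(−3)·(−6) = 1620 ≡ 8, so v_2 = 8^{−1} = 5 (mod 13).
  i = 3 (α = 10): (10−11)(10−1)(10−4)(10−7) = (−1)·9·6·3 = −162 ≡ 7, so v_3 = 7^{−1} = 2 (mod 13).
  i = 4 (α = 4): (4−11)(4−1)(4−10)(4−7) = (−7)·3·(−6)·(−3) = −378 ≡ 12, so v_4 = 12^{−1} = 12 (mod 13).
  i = 5 (α = 7): (7−11)(7−1)(7−10)(7−4) = (−4)·6·(−3)·3 = 216 ≡ 8, so v_5 = 8^{−1} = 5 (mod 13).
  v = [2, 5, 2, 12, 5].
Step 2: syndromes of r = [7, 4, 8, 5, 11] (all sums mod 13).
  S_0 = Σ v_i r_i = 2·7 + 5·4 + 2·8 + 12·5 + 5·11 = 165 ≡ 9.
  S_1 = Σ v_i α_i r_i = 2·11·7 + 5·1·4 + 2·10·8 + 12·4·5 + 5·7·11 = 959 ≡ 10.
  α_i^2 mod 13 = [4, 1, 9, 3, 10].
  S_2 = Σ v_i α_i^2 r_i = 2·4·7 + 5·1·4 + 2·9·8 + 12·3·5 + 5·10·11 = 950 ≡ 1.
  S = (9, 10, 1) ≠ 0, so r is not a codeword (an error is present).
Step 3: locate the error. For a single error e at position i, S_ℓ = v_i·e·α_i^ℓ, so α_err = S_1/S_0.
  S_0^{−1} = 9^{−1} = 3 (mod 13), so α_err = 10·3 = 30 ≡ 4 = α_4. Error position i = 4.
  Consistency check: S_2/S_1 = 1·4 = 4 ≡ 4 = α_err ✓ (single-error assumption holds).
Step 4: error magnitude e = S_0/v_4 = S_0·∏_{j≠4}(α_4 − α_j) = 9·12 = 108 ≡ 4 (mod 13).
Step 5: correct position 4: c_4 = r_4 − e = 5 − 4 ≡ 1 (mod 13). Hence c = [7, 4, 8, 1, 11].
  Check: interpolating c through the α_i gives m(x) = 5 + 12·x (degree < 2) with m(α_i) = c_i for every i, so c is indeed a codeword.


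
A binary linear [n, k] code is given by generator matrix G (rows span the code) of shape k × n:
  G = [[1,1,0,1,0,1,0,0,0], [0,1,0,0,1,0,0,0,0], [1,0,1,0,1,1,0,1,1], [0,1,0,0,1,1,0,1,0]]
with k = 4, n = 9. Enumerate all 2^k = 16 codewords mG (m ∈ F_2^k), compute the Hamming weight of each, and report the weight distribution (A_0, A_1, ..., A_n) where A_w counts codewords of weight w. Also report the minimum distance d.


Weight distribution: A_0 = 1, A_2 = 2, A_4 = 9, A_6 = 4. Minimum distance d = 2.

Enumerate all 2^4 = 16 messages m ∈ F_2^4.
For each, compute codeword c = mG in F_2^9, then tally its weight.
  m = 0000 → c = 000000000, weight = 0.
  m = 1000 → c = 110101000, weight = 4.
  m = 0100 → c = 010010000, weight = 2.
  m = 1100 → c = 100111000, weight = 4.
  m = 0010 → c = 101011011, weight = 6.
  m = 1010 → c = 011110011, weight = 6.
  m = 0110 → c = 111001011, weight = 6.
  m = 1110 → c = 001100011, weight = 4.
  m = 0001 → c = 010011010, weight = 4.
  m = 1001 → c = 100110010, weight = 4.
  m = 0101 → c = 000001010, weight = 2.
  m = 1101 → c = 110100010, weight = 4.
  m = 0011 → c = 111000001, weight = 4.
  m = 1011 → c = 001101001, weight = 4.
  m = 0111 → c = 101010001, weight = 4.
  m = 1111 → c = 011111001, weight = 6.
Tally weights:
  weight 0: 1 codewords.
  weight 2: 2 codewords.
  weight 4: 9 codewords.
  weight 6: 4 codewords.
Minimum distance d = smallest w > 0 with A_w > 0 = 2.
Sanity: Σ A_w = 16 = 2^4 = 16 ✓.


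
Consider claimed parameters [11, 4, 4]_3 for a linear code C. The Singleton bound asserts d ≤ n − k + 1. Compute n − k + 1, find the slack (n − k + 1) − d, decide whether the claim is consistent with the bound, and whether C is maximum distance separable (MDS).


Singleton RHS = n − k + 1 = 8, slack = 4, bound satisfied, not MDS.

Singleton bound: d ≤ n − k + 1.
Here n = 11, k = 4, so n − k + 1 = 8.
Given d = 4, check d ≤ 8: YES.
Slack = (n − k + 1) − d = 4.
The code is NOT MDS (slack = 4 > 0).
Description: the claimed parameters are [11, 4, 4]_3; such a code would be non-MDS.


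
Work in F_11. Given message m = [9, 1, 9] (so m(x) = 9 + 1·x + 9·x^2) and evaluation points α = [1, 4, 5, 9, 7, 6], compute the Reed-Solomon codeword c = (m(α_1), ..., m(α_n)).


c = [8, 3, 8, 10, 6, 9]

Message polynomial: m(x) = 9 + 1·x + 9·x^2 (mod 11).
For each evaluation point α_i, compute m(α_i) mod 11:
  α_1 = 1: Horner steps 9 → 10 → 8, so m(1) = 8.
  α_2 = 4: Horner steps 9 → 4 → 3, so m(4) = 3.
  α_3 = 5: Horner steps 9 → 2 → 8, so m(5) = 8.
  α_4 = 9: Horner steps 9 → 5 → 10, so m(9) = 10.
  α_5 = 7: Horner steps 9 → 9 → 6, so m(7) = 6.
  α_6 = 6: Horner steps 9 → 0 → 9, so m(6) = 9.
Codeword c = [8, 3, 8, 10, 6, 9] ∈ F_11^6.


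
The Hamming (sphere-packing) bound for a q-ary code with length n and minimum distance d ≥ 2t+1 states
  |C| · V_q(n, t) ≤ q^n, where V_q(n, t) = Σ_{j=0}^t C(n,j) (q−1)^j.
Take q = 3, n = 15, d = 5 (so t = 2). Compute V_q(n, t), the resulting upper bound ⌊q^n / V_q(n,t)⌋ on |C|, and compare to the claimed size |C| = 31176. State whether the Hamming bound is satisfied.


V_q(n, t) = 451, q^n = 14348907, Hamming bound = 31815, |C| = 31176 ≤ bound (satisfied).

Step 1: Compute V_q(n, t) = Σ_{j=0}^2 C(n, j) (q−1)^j.
  j = 0: C(15,0)·(2)^0 = 1·1 = 1.
  j = 1: C(15,1)·(2)^1 = 15·2 = 30.
  j = 2: C(15,2)·(2)^2 = 105·4 = 420.
  V_q(n, t) = 1 + 30 + 420 = 451.
Step 2: q^n = 3^15 = 14348907.
Step 3: Hamming bound ⌊q^n / V_q(n,t)⌋ = ⌊14348907/451⌋ = 31815.
Step 4: Compare |C| = 31176 to 31815: satisfied.
The claimed |C| lies below the Hamming bound.


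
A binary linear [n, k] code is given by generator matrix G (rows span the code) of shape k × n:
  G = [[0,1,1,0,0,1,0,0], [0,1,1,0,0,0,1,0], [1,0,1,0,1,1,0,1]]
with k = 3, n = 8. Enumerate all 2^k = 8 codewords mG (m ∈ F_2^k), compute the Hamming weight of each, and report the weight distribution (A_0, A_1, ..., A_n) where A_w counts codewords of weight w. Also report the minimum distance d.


Weight distribution: A_0 = 1, A_2 = 1, A_3 = 2, A_4 = 1, A_5 = 2, A_6 = 1. Minimum distance d = 2.

Enumerate all 2^3 = 8 messages m ∈ F_2^3.
For each, compute codeword c = mG in F_2^8, then tally its weight.
  m = 000 → c = 00000000, weight = 0.
  m = 100 → c = 01100100, weight = 3.
  m = 010 → c = 01100010, weight = 3.
  m = 110 → c = 00000110, weight = 2.
  m = 001 → c = 10101101, weight = 5.
  m = 101 → c = 11001001, weight = 4.
  m = 011 → c = 11001111, weight = 6.
  m = 111 → c = 10101011, weight = 5.
Tally weights:
  weight 0: 1 codewords.
  weight 2: 1 codewords.
  weight 3: 2 codewords.
  weight 4: 1 codewords.
  weight 5: 2 codewords.
  weight 6: 1 codewords.
Minimum distance d = smallest w > 0 with A_w > 0 = 2.
Sanity: Σ A_w = 8 = 2^3 = 8 ✓.


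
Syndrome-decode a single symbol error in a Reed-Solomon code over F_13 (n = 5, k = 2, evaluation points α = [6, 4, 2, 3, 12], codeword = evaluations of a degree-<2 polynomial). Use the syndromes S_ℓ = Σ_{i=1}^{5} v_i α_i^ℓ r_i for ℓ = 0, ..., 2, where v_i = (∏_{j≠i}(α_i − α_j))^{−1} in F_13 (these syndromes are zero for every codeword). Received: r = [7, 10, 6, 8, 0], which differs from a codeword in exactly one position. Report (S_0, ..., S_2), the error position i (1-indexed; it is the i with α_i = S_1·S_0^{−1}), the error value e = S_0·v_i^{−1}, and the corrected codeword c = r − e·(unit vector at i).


S = (7, 3, 5), error at position 1, error magnitude e = 6, c = [1, 10, 6, 8, 0].

Step 1: column multipliers v_i = (∏_{j≠i}(α_i − α_j))^{−1} mod 13.
  i = 1 (α = 6): (6−4)(6−2)(6−3)(6−12) = 2·4·3·(−6) = −144 ≡ 12, so v_1 = 12^{−1} = 12 (mod 13).
  i = 2 (α = 4): (4−6)(4−2)(4−3)(4−12) = (−2)·2·1·(−8) = 32 ≡ 6, so v_2 = 6^{−1} = 11 (mod 13).
  i = 3 (α = 2): (2−6)(2−4)(2−3)(2−12) = (−4)·(−2)·(−1)·(−10) = 80 ≡ 2, so v_3 = 2^{−1} = 7 (mod 13).
  i = 4 (α = 3): (3−6)(3−4)(3−2)(3−12) = (−3)·(−1)·1·(−9) = −27 ≡ 12, so v_4 = 12^{−1} = 12 (mod 13).
  i = 5 (α = 12): (12−6)(12−4)(12−2)(12−3) = 6·8·10·9 = 4320 ≡ 4, so v_5 = 4^{−1} = 10 (mod 13).
  v = [12, 11, 7, 12, 10].
Step 2: syndromes of r = [7, 10, 6, 8, 0] (all sums mod 13).
  S_0 = Σ v_i r_i = 12·7 + 11·10 + 7·6 + 12·8 + 10·0 = 332 ≡ 7.
  S_1 = Σ v_i α_i r_i = 12·6·7 + 11·4·10 + 7·2·6 + 12·3·8 + 10·12·0 = 1316 ≡ 3.
  α_i^2 mod 13 = [10, 3, 4, 9, 1].
  S_2 = Σ v_i α_i^2 r_i = 12·10·7 + 11·3·10 + 7·4·6 + 12·9·8 + 10·1·0 = 2202 ≡ 5.
  S = (7, 3, 5) ≠ 0, so r is not a codeword (an error is present).
Step 3: locate the error. For a single error e at position i, S_ℓ = v_i·e·α_i^ℓ, so α_err = S_1/S_0.
  S_0^{−1} = 7^{−1} = 2 (mod 13), so α_err = 3·2 = 6 ≡ 6 = α_1. Error position i = 1.
  Consistency check: S_2/S_1 = 5·9 = 45 ≡ 6 = α_err ✓ (single-error assumption holds).
Step 4: error magnitude e = S_0/v_1 = S_0·∏_{j≠1}(α_1 − α_j) = 7·12 = 84 ≡ 6 (mod 13).
Step 5: correct position 1: c_1 = r_1 − e = 7 − 6 ≡ 1 (mod 13). Hence c = [1, 10, 6, 8, 0].
  Check: interpolating c through the α_i gives m(x) = 2 + 2·x (degree < 2) with m(α_i) = c_i for every i, so c is indeed a codeword.


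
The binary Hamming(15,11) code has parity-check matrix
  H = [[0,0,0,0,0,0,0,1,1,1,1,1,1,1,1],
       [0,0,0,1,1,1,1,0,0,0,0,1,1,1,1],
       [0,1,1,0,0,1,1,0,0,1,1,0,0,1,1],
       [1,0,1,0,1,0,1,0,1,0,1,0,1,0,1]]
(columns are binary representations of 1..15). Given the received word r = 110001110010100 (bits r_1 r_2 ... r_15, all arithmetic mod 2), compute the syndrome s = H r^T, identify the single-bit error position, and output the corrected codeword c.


s = (1, 1, 0, 0)^T, error position = 12, corrected codeword c = 110001110011100

Compute s = H r^T mod 2 one row at a time:
  s_1 = 1 + 0 + 0 + 1 + 0 + 1 + 0 + 0 = 3 ≡ 1 (mod 2).
  s_2 = 0 + 0 + 1 + 1 + 0 + 1 + 0 + 0 = 3 ≡ 1 (mod 2).
  s_3 = 1 + 0 + 1 + 1 + 0 + 1 + 0 + 0 = 4 ≡ 0 (mod 2).
  s_4 = 1 + 0 + 0 + 1 + 0 + 1 + 1 + 0 = 4 ≡ 0 (mod 2).
s = (1, 1, 0, 0)^T — this equals column 12 of H (binary 1100), so error is at position 12.
Correct: flip bit 12 of r = 110001110010100 to get c = 110001110011100.


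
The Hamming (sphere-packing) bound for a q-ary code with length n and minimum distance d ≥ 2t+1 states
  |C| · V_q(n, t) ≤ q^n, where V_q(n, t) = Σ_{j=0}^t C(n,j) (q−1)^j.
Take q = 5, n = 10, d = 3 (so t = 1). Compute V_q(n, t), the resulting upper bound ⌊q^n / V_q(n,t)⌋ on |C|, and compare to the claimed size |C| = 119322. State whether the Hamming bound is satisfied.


V_q(n, t) = 41, q^n = 9765625, Hamming bound = 238185, |C| = 119322 ≤ bound (satisfied).

Step 1: Compute V_q(n, t) = Σ_{j=0}^1 C(n, j) (q−1)^j.
  j = 0: C(10,0)·(4)^0 = 1·1 = 1.
  j = 1: C(10,1)·(4)^1 = 10·4 = 40.
  V_q(n, t) = 1 + 40 = 41.
Step 2: q^n = 5^10 = 9765625.
Step 3: Hamming bound ⌊q^n / V_q(n,t)⌋ = ⌊9765625/41⌋ = 238185.
Step 4: Compare |C| = 119322 to 238185: satisfied.
The claimed |C| lies below the Hamming bound.


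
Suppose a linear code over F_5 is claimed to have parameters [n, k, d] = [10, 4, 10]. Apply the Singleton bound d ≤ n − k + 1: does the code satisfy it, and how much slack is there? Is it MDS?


Singleton RHS = n − k + 1 = 7, slack = -3, bound violated (no such code; not MDS).

Singleton bound: d ≤ n − k + 1.
Here n = 10, k = 4, so n − k + 1 = 7.
Given d = 10, check d ≤ 7: NO.
Slack = (n − k + 1) − d = -3.
The slack is negative: d = 10 exceeds n − k + 1 = 7 by 3, so the Singleton bound is violated and no linear [10, 4, 10]_5 code can exist. In particular it is not MDS (MDS requires d = n − k + 1 exactly).
Description: the claimed parameters are [10, 4, 10]_5; such a code would be impossible (violates the Singleton bound).


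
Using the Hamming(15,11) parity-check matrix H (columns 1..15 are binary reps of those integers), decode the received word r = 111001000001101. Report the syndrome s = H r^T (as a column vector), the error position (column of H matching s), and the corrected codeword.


s = (1, 0, 0, 0)^T, error position = 8, corrected codeword c = 111001010001101

Compute s = H r^T mod 2 one row at a time:
  s_1 = 0 + 0 + 0 + 0 + 1 + 1 + 0 + 1 = 3 ≡ 1 (mod 2).
  s_2 = 0 + 0 + 1 + 0 + 1 + 1 + 0 + 1 = 4 ≡ 0 (mod 2).
  s_3 = 1 + 1 + 1 + 0 + 0 + 0 + 0 + 1 = 4 ≡ 0 (mod 2).
  s_4 = 1 + 1 + 0 + 0 + 0 + 0 + 1 + 1 = 4 ≡ 0 (mod 2).
s = (1, 0, 0, 0)^T — this equals column 8 of H (binary 1000), so error is at position 8.
Correct: flip bit 8 of r = 111001000001101 to get c = 111001010001101.


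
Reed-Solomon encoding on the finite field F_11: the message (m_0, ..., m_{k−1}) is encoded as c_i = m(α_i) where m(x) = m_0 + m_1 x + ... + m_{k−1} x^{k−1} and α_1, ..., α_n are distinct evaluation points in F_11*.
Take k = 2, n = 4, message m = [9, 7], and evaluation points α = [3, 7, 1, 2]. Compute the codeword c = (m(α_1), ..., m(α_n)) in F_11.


c = [8, 3, 5, 1]

Message polynomial: m(x) = 9 + 7·x (mod 11).
For each evaluation point α_i, compute m(α_i) mod 11:
  α_1 = 3: Horner steps 7 → 8, so m(3) = 8.
  α_2 = 7: Horner steps 7 → 3, so m(7) = 3.
  α_3 = 1: Horner steps 7 → 5, so m(1) = 5.
  α_4 = 2: Horner steps 7 → 1, so m(2) = 1.
Codeword c = [8, 3, 5, 1] ∈ F_11^4.


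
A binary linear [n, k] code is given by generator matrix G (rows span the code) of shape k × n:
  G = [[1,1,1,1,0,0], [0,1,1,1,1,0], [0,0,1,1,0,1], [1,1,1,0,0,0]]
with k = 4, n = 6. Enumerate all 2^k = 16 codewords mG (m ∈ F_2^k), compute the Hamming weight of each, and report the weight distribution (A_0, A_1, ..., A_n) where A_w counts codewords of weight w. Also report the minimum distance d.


Weight distribution: A_0 = 1, A_1 = 1, A_2 = 2, A_3 = 6, A_4 = 5, A_5 = 1. Minimum distance d = 1.

Enumerate all 2^4 = 16 messages m ∈ F_2^4.
For each, compute codeword c = mG in F_2^6, then tally its weight.
  m = 0000 → c = 000000, weight = 0.
  m = 1000 → c = 111100, weight = 4.
  m = 0100 → c = 011110, weight = 4.
  m = 1100 → c = 100010, weight = 2.
  m = 0010 → c = 001101, weight = 3.
  m = 1010 → c = 110001, weight = 3.
  m = 0110 → c = 010011, weight = 3.
  m = 1110 → c = 101111, weight = 5.
  m = 0001 → c = 111000, weight = 3.
  m = 1001 → c = 000100, weight = 1.
  m = 0101 → c = 100110, weight = 3.
  m = 1101 → c = 011010, weight = 3.
  m = 0011 → c = 110101, weight = 4.
  m = 1011 → c = 001001, weight = 2.
  m = 0111 → c = 101011, weight = 4.
  m = 1111 → c = 010111, weight = 4.
Tally weights:
  weight 0: 1 codewords.
  weight 1: 1 codewords.
  weight 2: 2 codewords.
  weight 3: 6 codewords.
  weight 4: 5 codewords.
  weight 5: 1 codewords.
Minimum distance d = smallest w > 0 with A_w > 0 = 1.
Sanity: Σ A_w = 16 = 2^4 = 16 ✓.


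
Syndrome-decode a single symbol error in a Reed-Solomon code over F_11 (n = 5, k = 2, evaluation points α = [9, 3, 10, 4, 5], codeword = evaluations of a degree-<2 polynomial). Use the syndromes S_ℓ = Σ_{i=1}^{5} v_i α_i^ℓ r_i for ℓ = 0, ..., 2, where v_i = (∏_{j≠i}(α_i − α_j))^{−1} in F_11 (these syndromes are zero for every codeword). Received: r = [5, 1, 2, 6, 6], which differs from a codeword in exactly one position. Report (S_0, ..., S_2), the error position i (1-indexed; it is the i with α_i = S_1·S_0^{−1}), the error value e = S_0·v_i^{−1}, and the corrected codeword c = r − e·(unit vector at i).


S = (10, 7, 6), error at position 4, error magnitude e = 8, c = [5, 1, 2, 9, 6].

Step 1: column multipliers v_i = (∏_{j≠i}(α_i − α_j))^{−1} mod 11.
  i = 1 (α = 9): (9−3)(9−10)(9−4)(9−5) = 6·(−1)·5·4 = −120 ≡ 1, so v_1 = 1^{−1} = 1 (mod 11).
  i = 2 (α = 3): (3−9)(3−10)(3−4)(3−5) = (−6)·(−7)·(−1)·(−2) = 84 ≡ 7, so v_2 = 7^{−1} = 8 (mod 11).
  i = 3 (α = 10): (10−9)(10−3)(10−4)(10−5) = 1·7·6·5 = 210 ≡ 1, so v_3 = 1^{−1} = 1 (mod 11).
  i = 4 (α = 4): (4−9)(4−3)(4−10)(4−5) = (−5)·1·(−6)·(−1) = −30 ≡ 3, so v_4 = 3^{−1} = 4 (mod 11).
  i = 5 (α = 5): (5−9)(5−3)(5−10)(5−4) = (−4)·2·(−5)·1 = 40 ≡ 7, so v_5 = 7^{−1} = 8 (mod 11).
  v = [1, 8, 1, 4, 8].
Step 2: syndromes of r = [5, 1, 2, 6, 6] (all sums mod 11).
  S_0 = Σ v_i r_i = 1·5 + 8·1 + 1·2 + 4·6 + 8·6 = 87 ≡ 10.
  S_1 = Σ v_i α_i r_i = 1·9·5 + 8·3·1 + 1·10·2 + 4·4·6 + 8·5·6 = 425 ≡ 7.
  α_i^2 mod 11 = [4, 9, 1, 5, 3].
  S_2 = Σ v_i α_i^2 r_i = 1·4·5 + 8·9·1 + 1·1·2 + 4·5·6 + 8·3·6 = 358 ≡ 6.
  S = (10, 7, 6) ≠ 0, so r is not a codeword (an error is present).
Step 3: locate the error. For a single error e at position i, S_ℓ = v_i·e·α_i^ℓ, so α_err = S_1/S_0.
  S_0^{−1} = 10^{−1} = 10 (mod 11), so α_err = 7·10 = 70 ≡ 4 = α_4. Error position i = 4.
  Consistency check: S_2/S_1 = 6·8 = 48 ≡ 4 = α_err ✓ (single-error assumption holds).
Step 4: error magnitude e = S_0/v_4 = S_0·∏_{j≠4}(α_4 − α_j) = 10·3 = 30 ≡ 8 (mod 11).
Step 5: correct position 4: c_4 = r_4 − e = 6 − 8 ≡ 9 (mod 11). Hence c = [5, 1, 2, 9, 6].
  Check: interpolating c through the α_i gives m(x) = 10 + 8·x (degree < 2) with m(α_i) = c_i for every i, so c is indeed a codeword.


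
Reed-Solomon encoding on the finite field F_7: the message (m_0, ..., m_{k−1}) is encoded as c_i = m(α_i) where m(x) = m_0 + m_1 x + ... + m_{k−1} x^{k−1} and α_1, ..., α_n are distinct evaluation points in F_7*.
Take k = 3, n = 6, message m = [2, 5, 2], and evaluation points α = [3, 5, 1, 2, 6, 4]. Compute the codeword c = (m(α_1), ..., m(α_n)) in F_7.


c = [0, 0, 2, 6, 6, 5]

Message polynomial: m(x) = 2 + 5·x + 2·x^2 (mod 7).
For each evaluation point α_i, compute m(α_i) mod 7:
  α_1 = 3: Horner steps 2 → 4 → 0, so m(3) = 0.
  α_2 = 5: Horner steps 2 → 1 → 0, so m(5) = 0.
  α_3 = 1: Horner steps 2 → 0 → 2, so m(1) = 2.
  α_4 = 2: Horner steps 2 → 2 → 6, so m(2) = 6.
  α_5 = 6: Horner steps 2 → 3 → 6, so m(6) = 6.
  α_6 = 4: Horner steps 2 → 6 → 5, so m(4) = 5.
Codeword c = [0, 0, 2, 6, 6, 5] ∈ F_7^6.


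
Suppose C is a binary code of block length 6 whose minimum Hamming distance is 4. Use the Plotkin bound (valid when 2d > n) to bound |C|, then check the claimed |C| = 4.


Plotkin bound M ≤ 4; given |C| = 4 ≤ bound (satisfied).

Check applicability: 2d = 8, n = 6.
2d − n = 2 > 0, so Plotkin applies.
Compute d/(2d−n) = 4/2 ≈ 2.0000.
⌊d/(2d−n)⌋ = 2.
Plotkin bound: M ≤ 2·2 = 4.
Given |C| = 4, check: satisfied.
This |C| is at the Plotkin bound.


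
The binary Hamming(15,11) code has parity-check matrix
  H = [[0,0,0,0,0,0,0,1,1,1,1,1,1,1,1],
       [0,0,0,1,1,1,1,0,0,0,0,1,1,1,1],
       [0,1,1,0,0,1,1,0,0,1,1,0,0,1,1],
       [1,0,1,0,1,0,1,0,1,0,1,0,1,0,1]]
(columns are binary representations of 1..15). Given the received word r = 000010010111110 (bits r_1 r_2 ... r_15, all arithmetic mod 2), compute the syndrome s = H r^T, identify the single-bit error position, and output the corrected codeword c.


s = (0, 0, 1, 1)^T, error position = 3, corrected codeword c = 001010010111110

Compute s = H r^T mod 2 one row at a time:
  s_1 = 1 + 0 + 1 + 1 + 1 + 1 + 1 + 0 = 6 ≡ 0 (mod 2).
  s_2 = 0 + 1 + 0 + 0 + 1 + 1 + 1 + 0 = 4 ≡ 0 (mod 2).
  s_3 = 0 + 0 + 0 + 0 + 1 + 1 + 1 + 0 = 3 ≡ 1 (mod 2).
  s_4 = 0 + 0 + 1 + 0 + 0 + 1 + 1 + 0 = 3 ≡ 1 (mod 2).
s = (0, 0, 1, 1)^T — this equals column 3 of H (binary 0011), so error is at position 3.
Correct: flip bit 3 of r = 000010010111110 to get c = 001010010111110.


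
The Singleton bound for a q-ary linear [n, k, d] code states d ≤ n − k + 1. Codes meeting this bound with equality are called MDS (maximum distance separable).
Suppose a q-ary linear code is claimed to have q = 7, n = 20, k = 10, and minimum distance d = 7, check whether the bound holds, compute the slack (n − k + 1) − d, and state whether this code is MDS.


Singleton RHS = n − k + 1 = 11, slack = 4, bound satisfied, not MDS.

Singleton bound: d ≤ n − k + 1.
Here n = 20, k = 10, so n − k + 1 = 11.
Given d = 7, check d ≤ 11: YES.
Slack = (n − k + 1) − d = 4.
The code is NOT MDS (slack = 4 > 0).
Description: the claimed parameters are [20, 10, 7]_7; such a code would be non-MDS.


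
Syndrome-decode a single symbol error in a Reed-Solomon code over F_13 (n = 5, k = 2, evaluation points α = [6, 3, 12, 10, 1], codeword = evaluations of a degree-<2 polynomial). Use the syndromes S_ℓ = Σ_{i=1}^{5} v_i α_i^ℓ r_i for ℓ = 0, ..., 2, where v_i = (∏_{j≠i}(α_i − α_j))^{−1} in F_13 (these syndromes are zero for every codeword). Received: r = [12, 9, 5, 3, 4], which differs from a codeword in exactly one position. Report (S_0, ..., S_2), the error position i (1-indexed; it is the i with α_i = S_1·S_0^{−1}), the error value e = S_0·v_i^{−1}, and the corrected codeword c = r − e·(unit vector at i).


S = (5, 5, 5), error at position 5, error magnitude e = 10, c = [12, 9, 5, 3, 7].

Step 1: column multipliers v_i = (∏_{j≠i}(α_i − α_j))^{−1} mod 13.
  i = 1 (α = 6): (6−3)(6−12)(6−10)(6−1) = 3·(−6)·(−4)·5 = 360 ≡ 9, so v_1 = 9^{−1} = 3 (mod 13).
  i = 2 (α = 3): (3−6)(3−12)(3−10)(3−1) = (−3)·(−9)·(−7)·2 = −378 ≡ 12, so v_2 = 12^{−1} = 12 (mod 13).
  i = 3 (α = 12): (12−6)(12−3)(12−10)(12−1) = 6·9·2·11 = 1188 ≡ 5, so v_3 = 5^{−1} = 8 (mod 13).
  i = 4 (α = 10): (10−6)(10−3)(10−12)(10−1) = 4·7·(−2)·9 = −504 ≡ 3, so v_4 = 3^{−1} = 9 (mod 13).
  i = 5 (α = 1): (1−6)(1−3)(1−12)(1−10) = (−5)·(−2)·(−11)·(−9) = 990 ≡ 2, so v_5 = 2^{−1} = 7 (mod 13).
  v = [3, 12, 8, 9, 7].
Step 2: syndromes of r = [12, 9, 5, 3, 4] (all sums mod 13).
  S_0 = Σ v_i r_i = 3·12 + 12·9 + 8·5 + 9·3 + 7·4 = 239 ≡ 5.
  S_1 = Σ v_i α_i r_i = 3·6·12 + 12·3·9 + 8·12·5 + 9·10·3 + 7·1·4 = 1318 ≡ 5.
  α_i^2 mod 13 = [10, 9, 1, 9, 1].
  S_2 = Σ v_i α_i^2 r_i = 3·10·12 + 12·9·9 + 8·1·5 + 9·9·3 + 7·1·4 = 1643 ≡ 5.
  S = (5, 5, 5) ≠ 0, so r is not a codeword (an error is present).
Step 3: locate the error. For a single error e at position i, S_ℓ = v_i·e·α_i^ℓ, so α_err = S_1/S_0.
  S_0^{−1} = 5^{−1} = 8 (mod 13), so α_err = 5·8 = 40 ≡ 1 = α_5. Error position i = 5.
  Consistency check: S_2/S_1 = 5·8 = 40 ≡ 1 = α_err ✓ (single-error assumption holds).
Step 4: error magnitude e = S_0/v_5 = S_0·∏_{j≠5}(α_5 − α_j) = 5·2 = 10 ≡ 10 (mod 13).
Step 5: correct position 5: c_5 = r_5 − e = 4 − 10 ≡ 7 (mod 13). Hence c = [12, 9, 5, 3, 7].
  Check: interpolating c through the α_i gives m(x) = 6 + 1·x (degree < 2) with m(α_i) = c_i for every i, so c is indeed a codeword.
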